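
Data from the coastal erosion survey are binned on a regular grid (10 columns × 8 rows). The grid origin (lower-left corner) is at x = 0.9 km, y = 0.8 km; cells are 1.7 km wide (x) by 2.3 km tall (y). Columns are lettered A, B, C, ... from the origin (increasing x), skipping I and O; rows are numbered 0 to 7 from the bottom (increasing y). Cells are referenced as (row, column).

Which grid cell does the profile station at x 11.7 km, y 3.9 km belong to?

Column index: ⌊(11.7 − 0.9) / 1.7⌋ = ⌊6.353⌋ = 6 → column G
Row offset from origin: ⌊(3.9 − 0.8) / 2.3⌋ = ⌊1.348⌋ = 1 → row 1

(1, G)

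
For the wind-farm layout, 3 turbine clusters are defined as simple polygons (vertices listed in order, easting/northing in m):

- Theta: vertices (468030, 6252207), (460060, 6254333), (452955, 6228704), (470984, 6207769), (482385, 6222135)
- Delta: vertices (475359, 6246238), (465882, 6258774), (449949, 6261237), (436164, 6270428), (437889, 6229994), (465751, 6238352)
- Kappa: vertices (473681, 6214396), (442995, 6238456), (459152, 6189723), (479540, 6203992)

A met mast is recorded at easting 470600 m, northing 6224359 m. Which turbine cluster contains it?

Theta

Cast a ray rightward from (470600, 6224359). For each polygon, the edges (by vertex number in listed order) whose endpoints lie on opposite sides of northing = 6224359, where each meets that height, and whether that is right or left of the point:
Theta: 3–4 at easting≈456696.9 (left), 5–1 at easting≈481323.4 (right) → 1 crossing.
Delta: no edge straddles that height → 0 crossings.
Kappa: 1–2 at easting≈460974.2 (left), 2–3 at easting≈447668.7 (left) → 0 crossings.
Only Theta has an odd count, so the point is inside Theta.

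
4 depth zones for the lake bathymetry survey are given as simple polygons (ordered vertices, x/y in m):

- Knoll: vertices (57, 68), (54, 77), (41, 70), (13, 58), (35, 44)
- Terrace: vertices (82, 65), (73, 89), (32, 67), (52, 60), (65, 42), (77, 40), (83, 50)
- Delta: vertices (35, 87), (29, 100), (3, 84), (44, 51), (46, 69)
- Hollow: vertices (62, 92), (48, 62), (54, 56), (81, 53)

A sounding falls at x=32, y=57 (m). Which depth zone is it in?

Cast a ray rightward from (32, 57). For each polygon, the edges (by vertex number in listed order) whose endpoints lie on opposite sides of y = 57, where each meets that height, and whether that is right or left of the point:
Knoll: 4–5 at x≈14.6 (left), 5–1 at x≈46.9 (right) → 1 crossing.
Terrace: 4–5 at x≈54.2 (right), 7–1 at x≈82.5 (right) → 2 crossings.
Delta: 3–4 at x≈36.5 (right), 4–5 at x≈44.7 (right) → 2 crossings.
Hollow: 2–3 at x≈53.0 (right), 4–1 at x≈79.1 (right) → 2 crossings.
Only Knoll has an odd count, so the point is inside Knoll.

Knoll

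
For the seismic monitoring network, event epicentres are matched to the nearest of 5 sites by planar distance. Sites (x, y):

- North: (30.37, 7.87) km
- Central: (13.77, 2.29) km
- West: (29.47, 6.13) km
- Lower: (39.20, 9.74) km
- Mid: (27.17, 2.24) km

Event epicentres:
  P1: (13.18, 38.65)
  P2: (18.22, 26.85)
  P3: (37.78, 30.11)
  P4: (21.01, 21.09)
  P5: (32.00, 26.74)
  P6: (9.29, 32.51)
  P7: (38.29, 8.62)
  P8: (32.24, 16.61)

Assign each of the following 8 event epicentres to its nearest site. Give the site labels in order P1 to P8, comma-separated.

P1 → North (d²=1242.90)
P2 → North (d²=507.86)
P3 → Lower (d²=416.95)
P4 → North (d²=262.38)
P5 → Lower (d²=340.84)
P6 → Central (d²=933.32)
P7 → Lower (d²=2.08)
P8 → North (d²=79.88)

North, North, Lower, North, Lower, Central, Lower, North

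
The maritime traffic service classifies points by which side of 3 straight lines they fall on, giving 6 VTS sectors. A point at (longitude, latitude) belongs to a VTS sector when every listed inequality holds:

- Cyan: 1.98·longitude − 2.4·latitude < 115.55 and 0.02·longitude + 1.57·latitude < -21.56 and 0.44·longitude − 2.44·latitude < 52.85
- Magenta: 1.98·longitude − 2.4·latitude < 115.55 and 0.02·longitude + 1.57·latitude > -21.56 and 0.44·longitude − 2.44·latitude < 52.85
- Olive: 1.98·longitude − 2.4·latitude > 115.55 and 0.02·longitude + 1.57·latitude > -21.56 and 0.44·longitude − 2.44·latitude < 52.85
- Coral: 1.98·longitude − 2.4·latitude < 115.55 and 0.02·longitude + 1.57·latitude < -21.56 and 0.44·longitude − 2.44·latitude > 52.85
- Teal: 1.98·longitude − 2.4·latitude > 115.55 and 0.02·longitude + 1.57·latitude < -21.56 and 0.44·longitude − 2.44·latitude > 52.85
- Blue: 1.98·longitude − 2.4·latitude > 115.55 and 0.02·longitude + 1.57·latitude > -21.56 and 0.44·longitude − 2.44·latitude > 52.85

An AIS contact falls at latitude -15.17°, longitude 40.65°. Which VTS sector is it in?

1.98·40.65 − 2.4·-15.17 = 116.895, which is > 115.55
0.02·40.65 + 1.57·-15.17 = -23.004, which is < -21.56
0.44·40.65 − 2.44·-15.17 = 54.901, which is > 52.85
This sign pattern matches Teal.

Teal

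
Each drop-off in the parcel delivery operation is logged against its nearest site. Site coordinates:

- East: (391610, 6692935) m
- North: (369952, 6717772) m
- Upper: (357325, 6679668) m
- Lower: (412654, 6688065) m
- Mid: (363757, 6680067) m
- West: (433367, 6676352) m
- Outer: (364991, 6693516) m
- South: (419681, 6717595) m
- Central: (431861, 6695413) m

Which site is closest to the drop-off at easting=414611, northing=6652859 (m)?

West

Squared distances to each site:
East: 2135131777.000; North: 6208123850.000; Upper: 4000408277.000; Lower: 1243292285.000; Mid: 3326404580.000; West: 903708585.000; Outer: 4115136049.000; South: 4216454596.000; Central: 2108405416.000.
Minimum at West.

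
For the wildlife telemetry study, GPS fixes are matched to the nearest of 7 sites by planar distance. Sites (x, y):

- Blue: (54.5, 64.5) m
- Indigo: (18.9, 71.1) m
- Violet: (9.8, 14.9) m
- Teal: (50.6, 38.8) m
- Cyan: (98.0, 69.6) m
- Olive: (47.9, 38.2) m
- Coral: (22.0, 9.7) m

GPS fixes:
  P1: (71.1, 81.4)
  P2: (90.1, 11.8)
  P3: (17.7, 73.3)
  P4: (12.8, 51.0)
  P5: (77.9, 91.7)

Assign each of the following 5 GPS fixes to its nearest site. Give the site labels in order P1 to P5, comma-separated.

P1 → Blue (d²=561.17)
P2 → Teal (d²=2289.25)
P3 → Indigo (d²=6.28)
P4 → Indigo (d²=441.22)
P5 → Cyan (d²=892.42)

Blue, Teal, Indigo, Indigo, Cyan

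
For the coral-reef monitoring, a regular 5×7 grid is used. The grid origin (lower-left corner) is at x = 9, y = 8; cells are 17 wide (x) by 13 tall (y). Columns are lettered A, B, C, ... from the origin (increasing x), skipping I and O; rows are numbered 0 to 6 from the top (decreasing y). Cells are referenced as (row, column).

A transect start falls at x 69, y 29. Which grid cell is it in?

Column index: ⌊(69 − 9) / 17⌋ = ⌊3.529⌋ = 3 → column D
Row offset from origin: ⌊(29 − 8) / 13⌋ = ⌊1.615⌋ = 1 → row 5 (counted from top)

(5, D)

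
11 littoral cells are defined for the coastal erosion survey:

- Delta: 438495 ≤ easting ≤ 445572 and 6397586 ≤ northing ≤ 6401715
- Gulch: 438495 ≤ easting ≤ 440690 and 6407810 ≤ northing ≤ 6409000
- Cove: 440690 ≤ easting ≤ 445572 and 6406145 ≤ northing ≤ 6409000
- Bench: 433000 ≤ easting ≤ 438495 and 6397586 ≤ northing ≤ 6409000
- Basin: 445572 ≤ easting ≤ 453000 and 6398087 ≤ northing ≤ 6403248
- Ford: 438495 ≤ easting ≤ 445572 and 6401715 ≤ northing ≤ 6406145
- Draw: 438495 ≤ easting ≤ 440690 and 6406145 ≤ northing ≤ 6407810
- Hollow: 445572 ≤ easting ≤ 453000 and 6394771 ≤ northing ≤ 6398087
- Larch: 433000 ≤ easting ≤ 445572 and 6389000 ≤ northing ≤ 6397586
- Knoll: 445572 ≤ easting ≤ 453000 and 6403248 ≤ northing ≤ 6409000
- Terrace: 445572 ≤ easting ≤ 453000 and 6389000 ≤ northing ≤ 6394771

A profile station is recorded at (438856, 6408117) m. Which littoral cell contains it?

The point has easting = 438856 and northing = 6408117.
Only Gulch satisfies 438495 ≤ easting ≤ 440690 and 6407810 ≤ northing ≤ 6409000.

Gulch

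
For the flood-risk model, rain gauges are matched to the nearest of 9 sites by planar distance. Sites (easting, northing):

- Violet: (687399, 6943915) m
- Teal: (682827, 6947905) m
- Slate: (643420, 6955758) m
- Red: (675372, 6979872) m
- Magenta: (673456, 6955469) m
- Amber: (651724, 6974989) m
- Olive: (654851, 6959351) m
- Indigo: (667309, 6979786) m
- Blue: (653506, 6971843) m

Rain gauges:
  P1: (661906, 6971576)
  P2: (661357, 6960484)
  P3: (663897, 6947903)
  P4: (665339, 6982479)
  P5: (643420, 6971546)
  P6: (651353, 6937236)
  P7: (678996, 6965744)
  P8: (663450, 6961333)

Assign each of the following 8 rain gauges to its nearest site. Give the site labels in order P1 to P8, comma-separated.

P1 → Blue (d²=70631289.00)
P2 → Olive (d²=43611725.00)
P3 → Magenta (d²=148618837.00)
P4 → Indigo (d²=11133149.00)
P5 → Amber (d²=80810665.00)
P6 → Slate (d²=405996973.00)
P7 → Magenta (d²=136267225.00)
P8 → Olive (d²=77871125.00)

Blue, Olive, Magenta, Indigo, Amber, Slate, Magenta, Olive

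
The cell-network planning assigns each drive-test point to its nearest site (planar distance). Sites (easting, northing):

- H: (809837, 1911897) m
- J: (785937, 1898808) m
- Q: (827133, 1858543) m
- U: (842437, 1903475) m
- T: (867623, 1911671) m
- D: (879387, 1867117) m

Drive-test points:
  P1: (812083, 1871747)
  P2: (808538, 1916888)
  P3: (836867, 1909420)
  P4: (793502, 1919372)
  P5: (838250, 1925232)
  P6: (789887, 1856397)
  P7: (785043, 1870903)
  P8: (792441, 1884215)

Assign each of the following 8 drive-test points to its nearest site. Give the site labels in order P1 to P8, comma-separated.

P1 → Q (d²=400848116.00)
P2 → H (d²=26597482.00)
P3 → U (d²=66367925.00)
P4 → H (d²=322707850.00)
P5 → U (d²=490898018.00)
P6 → Q (d²=1391869832.00)
P7 → J (d²=779488261.00)
P8 → J (d²=255257665.00)

Q, H, U, H, U, Q, J, J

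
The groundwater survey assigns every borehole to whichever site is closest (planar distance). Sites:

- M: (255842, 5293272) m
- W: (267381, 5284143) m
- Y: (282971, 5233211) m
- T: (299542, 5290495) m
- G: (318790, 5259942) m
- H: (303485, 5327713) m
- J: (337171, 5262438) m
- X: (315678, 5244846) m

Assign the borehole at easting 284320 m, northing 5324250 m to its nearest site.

H

Squared distances to each site:
M: 1770632968.000; W: 1895501170.000; Y: 8289919322.000; T: 1371109309.000; G: 5323699764.000; H: 379289594.000; J: 6613951545.000; X: 7288319380.000.
Minimum at H.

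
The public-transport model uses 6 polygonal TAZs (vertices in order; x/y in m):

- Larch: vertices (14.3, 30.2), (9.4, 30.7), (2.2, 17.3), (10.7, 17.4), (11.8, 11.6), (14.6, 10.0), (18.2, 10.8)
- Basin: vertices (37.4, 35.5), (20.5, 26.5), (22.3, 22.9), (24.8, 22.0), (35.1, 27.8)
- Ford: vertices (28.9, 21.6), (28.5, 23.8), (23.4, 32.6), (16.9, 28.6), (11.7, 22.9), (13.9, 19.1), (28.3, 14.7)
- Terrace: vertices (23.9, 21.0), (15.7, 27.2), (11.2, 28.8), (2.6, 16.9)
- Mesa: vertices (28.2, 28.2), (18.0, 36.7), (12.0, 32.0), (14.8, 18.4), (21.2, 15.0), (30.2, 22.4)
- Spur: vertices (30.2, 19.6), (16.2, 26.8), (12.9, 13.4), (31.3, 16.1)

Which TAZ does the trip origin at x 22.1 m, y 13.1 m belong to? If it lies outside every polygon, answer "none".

Cast a ray rightward from (22.1, 13.1). For each polygon, the edges (by vertex number in listed order) whose endpoints lie on opposite sides of y = 13.1, where each meets that height, and whether that is right or left of the point:
Larch: 4–5 at x≈11.52 (left), 7–1 at x≈17.74 (left) → 0 crossings.
Basin: no edge straddles that height → 0 crossings.
Ford: no edge straddles that height → 0 crossings.
Terrace: no edge straddles that height → 0 crossings.
Mesa: no edge straddles that height → 0 crossings.
Spur: no edge straddles that height → 0 crossings.
All counts are even, so the point lies outside every listed polygon.

none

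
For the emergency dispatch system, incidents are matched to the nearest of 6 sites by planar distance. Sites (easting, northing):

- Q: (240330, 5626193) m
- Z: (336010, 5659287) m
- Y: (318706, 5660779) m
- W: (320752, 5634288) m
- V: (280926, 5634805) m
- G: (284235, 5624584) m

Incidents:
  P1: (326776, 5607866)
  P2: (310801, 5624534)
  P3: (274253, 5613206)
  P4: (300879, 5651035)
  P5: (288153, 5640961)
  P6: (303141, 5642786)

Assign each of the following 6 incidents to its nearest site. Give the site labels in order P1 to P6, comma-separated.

P1 → W (d²=734410660.00)
P2 → W (d²=194162917.00)
P3 → G (d²=229099208.00)
P4 → Y (d²=412747465.00)
P5 → V (d²=90125865.00)
P6 → W (d²=382363325.00)

W, W, G, Y, V, W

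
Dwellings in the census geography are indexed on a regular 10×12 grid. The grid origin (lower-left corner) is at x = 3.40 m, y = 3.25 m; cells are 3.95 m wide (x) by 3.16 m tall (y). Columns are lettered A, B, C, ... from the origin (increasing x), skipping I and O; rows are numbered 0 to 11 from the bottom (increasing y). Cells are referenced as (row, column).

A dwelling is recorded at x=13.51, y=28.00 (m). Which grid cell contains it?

(7, C)

Column index: ⌊(13.51 − 3.40) / 3.95⌋ = ⌊2.559⌋ = 2 → column C
Row offset from origin: ⌊(28.00 − 3.25) / 3.16⌋ = ⌊7.832⌋ = 7 → row 7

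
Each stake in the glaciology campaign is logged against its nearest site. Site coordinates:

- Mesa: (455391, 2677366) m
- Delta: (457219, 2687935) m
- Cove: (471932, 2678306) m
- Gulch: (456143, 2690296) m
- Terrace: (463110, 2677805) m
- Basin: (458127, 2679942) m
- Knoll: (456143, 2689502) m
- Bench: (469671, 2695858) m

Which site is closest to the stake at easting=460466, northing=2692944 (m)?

Gulch

Squared distances to each site:
Mesa: 268429709.000; Delta: 35633090.000; Cove: 345740200.000; Gulch: 25700233.000; Terrace: 236180057.000; Basin: 174522925.000; Knoll: 30535693.000; Bench: 93223421.000.
Minimum at Gulch.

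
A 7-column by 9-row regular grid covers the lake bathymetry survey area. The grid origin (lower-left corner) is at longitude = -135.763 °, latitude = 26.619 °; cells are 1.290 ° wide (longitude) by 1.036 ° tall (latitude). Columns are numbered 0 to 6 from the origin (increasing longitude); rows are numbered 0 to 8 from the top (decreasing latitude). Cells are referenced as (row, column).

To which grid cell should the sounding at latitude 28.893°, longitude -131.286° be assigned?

Column index: ⌊(-131.286 − -135.763) / 1.290⌋ = ⌊3.471⌋ = 3
Row offset from origin: ⌊(28.893 − 26.619) / 1.036⌋ = ⌊2.195⌋ = 2 → row 6 (counted from top)

(6, 3)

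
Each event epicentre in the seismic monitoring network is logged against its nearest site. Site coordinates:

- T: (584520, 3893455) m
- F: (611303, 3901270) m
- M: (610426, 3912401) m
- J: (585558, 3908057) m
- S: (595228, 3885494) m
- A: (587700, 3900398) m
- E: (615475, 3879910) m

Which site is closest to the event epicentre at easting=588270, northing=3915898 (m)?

J

Squared distances to each site:
T: 517750749.000; F: 744497473.000; M: 503117345.000; J: 68836225.000; S: 972816980.000; A: 240574900.000; E: 2035248169.000.
Minimum at J.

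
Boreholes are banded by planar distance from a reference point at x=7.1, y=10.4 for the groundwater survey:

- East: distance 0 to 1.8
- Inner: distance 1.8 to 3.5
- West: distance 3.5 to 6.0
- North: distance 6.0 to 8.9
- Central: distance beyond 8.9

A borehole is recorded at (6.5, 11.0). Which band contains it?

East

Distance = √((6.5−7.1)² + (11.0−10.4)²) = √(0.360 + 0.360) = 0.849.
0 ≤ 0.849 < 1.8 → East.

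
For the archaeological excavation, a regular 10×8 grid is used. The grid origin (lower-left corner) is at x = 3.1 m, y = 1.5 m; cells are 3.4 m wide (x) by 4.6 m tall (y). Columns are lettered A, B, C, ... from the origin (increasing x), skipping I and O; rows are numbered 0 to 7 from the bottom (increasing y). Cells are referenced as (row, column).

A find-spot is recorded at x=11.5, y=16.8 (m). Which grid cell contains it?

Column index: ⌊(11.5 − 3.1) / 3.4⌋ = ⌊2.471⌋ = 2 → column C
Row offset from origin: ⌊(16.8 − 1.5) / 4.6⌋ = ⌊3.326⌋ = 3 → row 3

(3, C)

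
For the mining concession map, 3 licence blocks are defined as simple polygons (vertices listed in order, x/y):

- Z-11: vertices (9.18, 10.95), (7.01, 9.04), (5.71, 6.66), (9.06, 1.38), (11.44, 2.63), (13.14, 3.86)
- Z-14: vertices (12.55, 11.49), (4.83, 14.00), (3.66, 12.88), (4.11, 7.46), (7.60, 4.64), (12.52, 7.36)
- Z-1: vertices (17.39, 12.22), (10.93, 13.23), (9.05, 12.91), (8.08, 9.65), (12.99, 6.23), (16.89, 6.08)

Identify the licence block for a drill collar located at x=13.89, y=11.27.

Z-1

Cast a ray rightward from (13.89, 11.27). For each polygon, the edges (by vertex number in listed order) whose endpoints lie on opposite sides of y = 11.27, where each meets that height, and whether that is right or left of the point:
Z-11: no edge straddles that height → 0 crossings.
Z-14: 3–4 at x≈3.794 (left), 6–1 at x≈12.548 (left) → 0 crossings.
Z-1: 3–4 at x≈8.562 (left), 6–1 at x≈17.313 (right) → 1 crossing.
Only Z-1 has an odd count, so the point is inside Z-1.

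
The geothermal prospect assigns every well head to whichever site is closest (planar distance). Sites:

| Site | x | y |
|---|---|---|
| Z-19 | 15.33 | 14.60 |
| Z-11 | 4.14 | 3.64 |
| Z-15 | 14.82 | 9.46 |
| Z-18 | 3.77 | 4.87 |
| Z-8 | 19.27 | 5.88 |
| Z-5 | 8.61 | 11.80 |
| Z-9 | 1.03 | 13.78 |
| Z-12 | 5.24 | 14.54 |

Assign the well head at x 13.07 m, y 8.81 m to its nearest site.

Z-15

Squared distances to each site:
Z-19: 38.632; Z-11: 106.474; Z-15: 3.485; Z-18: 102.014; Z-8: 47.025; Z-5: 28.832; Z-9: 169.663; Z-12: 94.142.
Minimum at Z-15.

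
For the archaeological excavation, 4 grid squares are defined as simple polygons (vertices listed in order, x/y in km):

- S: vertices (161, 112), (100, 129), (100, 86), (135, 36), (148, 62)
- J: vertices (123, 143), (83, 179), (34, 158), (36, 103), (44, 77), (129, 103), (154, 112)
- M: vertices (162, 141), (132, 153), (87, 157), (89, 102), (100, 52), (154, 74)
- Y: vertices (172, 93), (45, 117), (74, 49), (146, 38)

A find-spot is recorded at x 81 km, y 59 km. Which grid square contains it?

Cast a ray rightward from (81, 59). For each polygon, the edges (by vertex number in listed order) whose endpoints lie on opposite sides of y = 59, where each meets that height, and whether that is right or left of the point:
S: 3–4 at x≈118.9 (right), 4–5 at x≈146.5 (right) → 2 crossings.
J: no edge straddles that height → 0 crossings.
M: 4–5 at x≈98.5 (right), 5–6 at x≈117.2 (right) → 2 crossings.
Y: 2–3 at x≈69.7 (left), 4–1 at x≈155.9 (right) → 1 crossing.
Only Y has an odd count, so the point is inside Y.

Y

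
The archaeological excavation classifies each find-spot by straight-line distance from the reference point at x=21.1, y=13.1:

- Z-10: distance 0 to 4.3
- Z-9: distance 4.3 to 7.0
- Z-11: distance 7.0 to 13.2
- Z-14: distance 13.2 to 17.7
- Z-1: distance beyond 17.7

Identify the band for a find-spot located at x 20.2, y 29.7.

Z-14

Distance = √((20.2−21.1)² + (29.7−13.1)²) = √(0.810 + 275.560) = 16.624.
13.2 ≤ 16.624 < 17.7 → Z-14.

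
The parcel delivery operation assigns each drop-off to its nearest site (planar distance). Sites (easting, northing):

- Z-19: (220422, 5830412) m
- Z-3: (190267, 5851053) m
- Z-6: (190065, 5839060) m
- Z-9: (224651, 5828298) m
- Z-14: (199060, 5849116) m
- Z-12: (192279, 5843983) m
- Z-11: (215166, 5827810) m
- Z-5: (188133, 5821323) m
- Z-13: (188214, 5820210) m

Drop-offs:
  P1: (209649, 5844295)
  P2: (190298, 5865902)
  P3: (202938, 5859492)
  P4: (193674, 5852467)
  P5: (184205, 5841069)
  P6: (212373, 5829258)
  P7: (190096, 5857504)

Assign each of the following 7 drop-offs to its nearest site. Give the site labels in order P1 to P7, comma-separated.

Z-14, Z-3, Z-14, Z-3, Z-6, Z-11, Z-3

P1 → Z-14 (d²=135368962.00)
P2 → Z-3 (d²=220493762.00)
P3 → Z-14 (d²=122700260.00)
P4 → Z-3 (d²=13607045.00)
P5 → Z-6 (d²=38375681.00)
P6 → Z-11 (d²=9897553.00)
P7 → Z-3 (d²=41644642.00)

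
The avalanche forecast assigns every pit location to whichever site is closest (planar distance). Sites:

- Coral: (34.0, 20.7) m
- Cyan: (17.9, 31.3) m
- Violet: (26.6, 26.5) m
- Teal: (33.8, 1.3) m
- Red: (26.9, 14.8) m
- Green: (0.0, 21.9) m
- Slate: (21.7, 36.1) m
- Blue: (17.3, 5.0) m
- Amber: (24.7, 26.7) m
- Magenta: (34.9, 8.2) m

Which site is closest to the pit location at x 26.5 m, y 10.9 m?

Squared distances to each site:
Coral: 152.290; Cyan: 490.120; Violet: 243.370; Teal: 145.450; Red: 15.370; Green: 823.250; Slate: 658.080; Blue: 119.450; Amber: 252.880; Magenta: 77.850.
Minimum at Red.

Red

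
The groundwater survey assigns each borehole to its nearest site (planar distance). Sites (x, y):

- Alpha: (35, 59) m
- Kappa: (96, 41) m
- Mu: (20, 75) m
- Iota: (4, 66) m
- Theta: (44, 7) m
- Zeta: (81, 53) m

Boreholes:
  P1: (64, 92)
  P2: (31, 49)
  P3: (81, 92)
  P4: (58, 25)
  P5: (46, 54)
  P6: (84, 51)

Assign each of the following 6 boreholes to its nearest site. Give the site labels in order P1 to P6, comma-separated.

P1 → Zeta (d²=1810.00)
P2 → Alpha (d²=116.00)
P3 → Zeta (d²=1521.00)
P4 → Theta (d²=520.00)
P5 → Alpha (d²=146.00)
P6 → Zeta (d²=13.00)

Zeta, Alpha, Zeta, Theta, Alpha, Zeta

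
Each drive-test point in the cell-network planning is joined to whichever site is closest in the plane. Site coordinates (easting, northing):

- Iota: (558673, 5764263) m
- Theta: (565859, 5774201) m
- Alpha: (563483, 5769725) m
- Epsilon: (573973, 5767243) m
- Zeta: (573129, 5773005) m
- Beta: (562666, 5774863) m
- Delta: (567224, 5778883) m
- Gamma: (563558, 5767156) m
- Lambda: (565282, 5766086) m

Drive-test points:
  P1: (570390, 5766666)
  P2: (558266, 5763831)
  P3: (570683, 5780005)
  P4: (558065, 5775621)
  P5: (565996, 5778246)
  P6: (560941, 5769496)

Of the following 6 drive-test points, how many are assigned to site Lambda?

0

P1 → Epsilon
P2 → Iota
P3 → Delta
P4 → Beta
P5 → Delta
P6 → Alpha
0 of the 6 go to Lambda.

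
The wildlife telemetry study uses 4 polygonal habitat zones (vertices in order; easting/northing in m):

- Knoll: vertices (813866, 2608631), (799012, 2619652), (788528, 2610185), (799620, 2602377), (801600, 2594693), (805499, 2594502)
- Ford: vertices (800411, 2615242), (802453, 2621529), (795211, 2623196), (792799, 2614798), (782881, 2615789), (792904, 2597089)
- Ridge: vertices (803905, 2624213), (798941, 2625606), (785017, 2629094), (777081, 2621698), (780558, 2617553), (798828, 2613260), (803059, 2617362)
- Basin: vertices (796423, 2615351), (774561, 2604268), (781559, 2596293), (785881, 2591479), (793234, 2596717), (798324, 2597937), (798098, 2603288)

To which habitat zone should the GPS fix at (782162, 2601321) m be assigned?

Cast a ray rightward from (782162, 2601321). For each polygon, the edges (by vertex number in listed order) whose endpoints lie on opposite sides of northing = 2601321, where each meets that height, and whether that is right or left of the point:
Knoll: 4–5 at easting≈799892.1 (right), 6–1 at easting≈809537.1 (right) → 2 crossings.
Ford: 5–6 at easting≈790635.7 (right), 6–1 at easting≈794654.1 (right) → 2 crossings.
Ridge: no edge straddles that height → 0 crossings.
Basin: 2–3 at easting≈777147.0 (left), 6–7 at easting≈798181.1 (right) → 1 crossing.
Only Basin has an odd count, so the point is inside Basin.

Basin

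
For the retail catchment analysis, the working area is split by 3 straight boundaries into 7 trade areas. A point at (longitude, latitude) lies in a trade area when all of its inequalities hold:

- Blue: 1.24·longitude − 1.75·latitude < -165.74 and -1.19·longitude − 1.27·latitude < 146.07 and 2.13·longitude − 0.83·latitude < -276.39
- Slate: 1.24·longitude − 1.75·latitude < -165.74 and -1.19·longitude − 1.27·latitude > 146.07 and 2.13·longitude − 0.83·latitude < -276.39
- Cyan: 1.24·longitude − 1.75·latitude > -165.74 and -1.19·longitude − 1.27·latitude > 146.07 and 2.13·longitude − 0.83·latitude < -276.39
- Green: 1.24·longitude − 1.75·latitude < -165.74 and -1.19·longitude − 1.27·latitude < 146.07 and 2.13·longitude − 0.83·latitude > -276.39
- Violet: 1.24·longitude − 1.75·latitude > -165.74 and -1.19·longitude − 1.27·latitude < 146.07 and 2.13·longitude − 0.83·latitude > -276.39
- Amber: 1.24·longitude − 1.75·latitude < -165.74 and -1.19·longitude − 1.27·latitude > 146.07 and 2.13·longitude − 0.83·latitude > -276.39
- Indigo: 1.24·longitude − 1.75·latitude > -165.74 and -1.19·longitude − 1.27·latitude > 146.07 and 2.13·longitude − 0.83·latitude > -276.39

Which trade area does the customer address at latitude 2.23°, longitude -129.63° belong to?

Cyan

1.24·-129.63 − 1.75·2.23 = -164.644, which is > -165.74
-1.19·-129.63 − 1.27·2.23 = 151.428, which is > 146.07
2.13·-129.63 − 0.83·2.23 = -277.963, which is < -276.39
This sign pattern matches Cyan.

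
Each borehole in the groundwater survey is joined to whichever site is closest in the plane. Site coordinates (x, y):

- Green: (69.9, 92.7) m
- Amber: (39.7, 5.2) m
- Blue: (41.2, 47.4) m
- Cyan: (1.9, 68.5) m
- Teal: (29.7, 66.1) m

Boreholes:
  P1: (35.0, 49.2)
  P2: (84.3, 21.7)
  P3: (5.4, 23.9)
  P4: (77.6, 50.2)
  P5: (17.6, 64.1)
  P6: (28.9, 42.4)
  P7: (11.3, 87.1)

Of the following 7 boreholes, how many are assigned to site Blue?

3

P1 → Blue
P2 → Amber
P3 → Amber
P4 → Blue
P5 → Teal
P6 → Blue
P7 → Cyan
3 of the 7 go to Blue.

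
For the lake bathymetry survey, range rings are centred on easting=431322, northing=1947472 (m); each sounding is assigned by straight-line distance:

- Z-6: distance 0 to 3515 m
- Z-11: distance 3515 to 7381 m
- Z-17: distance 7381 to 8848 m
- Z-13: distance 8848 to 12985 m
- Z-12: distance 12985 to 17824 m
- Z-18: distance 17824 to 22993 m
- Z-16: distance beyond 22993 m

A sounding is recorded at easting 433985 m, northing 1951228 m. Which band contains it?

Z-11

Distance = √((433985−431322)² + (1951228−1947472)²) = √(7091569.000 + 14107536.000) = 4604.249 m.
3515 ≤ 4604.249 < 7381 → Z-11.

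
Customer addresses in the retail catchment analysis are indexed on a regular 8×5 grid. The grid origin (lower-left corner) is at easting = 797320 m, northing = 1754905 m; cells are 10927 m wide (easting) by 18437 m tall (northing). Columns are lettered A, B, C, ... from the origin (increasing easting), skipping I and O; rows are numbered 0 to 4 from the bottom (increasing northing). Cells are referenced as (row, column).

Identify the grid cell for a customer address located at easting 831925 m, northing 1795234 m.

Column index: ⌊(831925 − 797320) / 10927⌋ = ⌊3.167⌋ = 3 → column D
Row offset from origin: ⌊(1795234 − 1754905) / 18437⌋ = ⌊2.187⌋ = 2 → row 2

(2, D)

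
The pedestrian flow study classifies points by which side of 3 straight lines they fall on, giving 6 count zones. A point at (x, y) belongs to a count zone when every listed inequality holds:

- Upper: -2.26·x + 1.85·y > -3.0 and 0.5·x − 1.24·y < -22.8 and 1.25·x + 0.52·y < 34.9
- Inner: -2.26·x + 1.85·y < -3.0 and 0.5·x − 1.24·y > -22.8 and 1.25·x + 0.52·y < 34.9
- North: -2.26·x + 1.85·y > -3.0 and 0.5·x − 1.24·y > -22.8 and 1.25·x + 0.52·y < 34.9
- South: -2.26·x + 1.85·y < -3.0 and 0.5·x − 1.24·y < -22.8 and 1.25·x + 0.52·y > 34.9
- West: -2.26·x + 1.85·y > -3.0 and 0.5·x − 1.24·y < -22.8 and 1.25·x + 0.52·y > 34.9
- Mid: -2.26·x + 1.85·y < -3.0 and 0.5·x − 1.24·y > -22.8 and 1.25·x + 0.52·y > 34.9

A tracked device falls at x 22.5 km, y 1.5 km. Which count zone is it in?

-2.26·22.5 + 1.85·1.5 = -48.075, which is < -3.0
0.5·22.5 − 1.24·1.5 = 9.390, which is > -22.8
1.25·22.5 + 0.52·1.5 = 28.905, which is < 34.9
This sign pattern matches Inner.

Inner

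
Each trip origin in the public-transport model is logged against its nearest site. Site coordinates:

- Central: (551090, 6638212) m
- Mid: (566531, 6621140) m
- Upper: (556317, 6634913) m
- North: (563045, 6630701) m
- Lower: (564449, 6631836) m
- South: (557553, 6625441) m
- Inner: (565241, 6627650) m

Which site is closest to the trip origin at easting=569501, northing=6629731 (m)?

Squared distances to each site:
Central: 410892282.000; Mid: 82626181.000; Upper: 200670980.000; North: 42620836.000; Lower: 29953729.000; South: 161158804.000; Inner: 22478161.000.
Minimum at Inner.

Inner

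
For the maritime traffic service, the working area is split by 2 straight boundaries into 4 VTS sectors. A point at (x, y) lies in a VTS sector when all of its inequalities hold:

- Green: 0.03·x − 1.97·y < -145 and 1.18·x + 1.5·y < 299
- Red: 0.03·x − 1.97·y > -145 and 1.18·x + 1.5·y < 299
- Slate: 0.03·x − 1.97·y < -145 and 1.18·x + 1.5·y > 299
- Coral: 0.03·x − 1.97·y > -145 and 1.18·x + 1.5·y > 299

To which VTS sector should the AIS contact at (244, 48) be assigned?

Coral

0.03·244 − 1.97·48 = -87.240, which is > -145
1.18·244 + 1.5·48 = 359.920, which is > 299
This sign pattern matches Coral.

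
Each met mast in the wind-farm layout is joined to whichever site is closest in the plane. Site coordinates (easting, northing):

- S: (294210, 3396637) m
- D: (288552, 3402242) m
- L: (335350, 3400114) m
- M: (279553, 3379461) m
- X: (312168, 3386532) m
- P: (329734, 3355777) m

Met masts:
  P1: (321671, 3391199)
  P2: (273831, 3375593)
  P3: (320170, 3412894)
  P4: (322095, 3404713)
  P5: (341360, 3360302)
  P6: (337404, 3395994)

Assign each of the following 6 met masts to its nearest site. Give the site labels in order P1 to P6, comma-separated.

P1 → X (d²=112087898.00)
P2 → M (d²=47702708.00)
P3 → L (d²=393760800.00)
P4 → L (d²=196845826.00)
P5 → P (d²=155639501.00)
P6 → L (d²=21193316.00)

X, M, L, L, P, L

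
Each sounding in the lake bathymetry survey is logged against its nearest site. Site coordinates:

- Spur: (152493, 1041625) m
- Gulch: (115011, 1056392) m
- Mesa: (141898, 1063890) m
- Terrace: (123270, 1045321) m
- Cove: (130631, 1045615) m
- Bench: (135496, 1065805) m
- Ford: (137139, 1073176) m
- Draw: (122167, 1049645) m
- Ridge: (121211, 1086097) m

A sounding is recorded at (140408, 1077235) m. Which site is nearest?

Ford

Squared distances to each site:
Spur: 1414119325.000; Gulch: 1079438258.000; Mesa: 180309125.000; Terrace: 1312214440.000; Cove: 1095414129.000; Bench: 154772644.000; Ford: 27161842.000; Draw: 1093942181.000; Ridge: 447059853.000.
Minimum at Ford.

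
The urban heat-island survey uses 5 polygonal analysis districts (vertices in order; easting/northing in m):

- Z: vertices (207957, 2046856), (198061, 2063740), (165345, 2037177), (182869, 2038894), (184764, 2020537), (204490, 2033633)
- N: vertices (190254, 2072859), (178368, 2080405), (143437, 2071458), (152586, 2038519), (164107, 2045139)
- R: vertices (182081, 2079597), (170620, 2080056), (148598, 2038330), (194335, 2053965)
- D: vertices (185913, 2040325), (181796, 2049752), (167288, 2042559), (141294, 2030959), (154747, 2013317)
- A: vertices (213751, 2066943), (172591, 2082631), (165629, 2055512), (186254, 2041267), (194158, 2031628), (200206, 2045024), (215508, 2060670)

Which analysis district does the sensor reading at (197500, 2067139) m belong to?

A

Cast a ray rightward from (197500, 2067139). For each polygon, the edges (by vertex number in listed order) whose endpoints lie on opposite sides of northing = 2067139, where each meets that height, and whether that is right or left of the point:
Z: no edge straddles that height → 0 crossings.
N: 3–4 at easting≈144636.6 (left), 5–1 at easting≈184858.6 (left) → 0 crossings.
R: 2–3 at easting≈163802.7 (left), 4–1 at easting≈188036.8 (left) → 0 crossings.
D: no edge straddles that height → 0 crossings.
A: 1–2 at easting≈213236.8 (right), 2–3 at easting≈168613.9 (left) → 1 crossing.
Only A has an odd count, so the point is inside A.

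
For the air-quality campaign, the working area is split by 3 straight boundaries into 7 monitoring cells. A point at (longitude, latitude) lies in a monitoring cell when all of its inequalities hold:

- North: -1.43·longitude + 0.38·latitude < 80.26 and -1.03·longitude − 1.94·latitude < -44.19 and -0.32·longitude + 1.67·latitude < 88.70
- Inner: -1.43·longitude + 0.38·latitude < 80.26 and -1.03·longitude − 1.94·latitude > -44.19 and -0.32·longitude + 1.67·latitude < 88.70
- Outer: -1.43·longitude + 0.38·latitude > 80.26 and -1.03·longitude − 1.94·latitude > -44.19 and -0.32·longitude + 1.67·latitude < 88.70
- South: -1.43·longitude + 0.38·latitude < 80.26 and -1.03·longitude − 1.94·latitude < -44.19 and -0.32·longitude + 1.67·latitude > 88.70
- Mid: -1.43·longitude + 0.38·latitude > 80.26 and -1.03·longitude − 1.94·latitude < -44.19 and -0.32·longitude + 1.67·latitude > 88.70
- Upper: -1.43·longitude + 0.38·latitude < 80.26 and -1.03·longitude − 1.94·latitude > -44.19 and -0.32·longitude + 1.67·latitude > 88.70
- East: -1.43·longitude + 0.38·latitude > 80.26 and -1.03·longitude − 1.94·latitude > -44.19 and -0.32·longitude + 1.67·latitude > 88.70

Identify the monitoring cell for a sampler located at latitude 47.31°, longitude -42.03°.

South

-1.43·-42.03 + 0.38·47.31 = 78.081, which is < 80.26
-1.03·-42.03 − 1.94·47.31 = -48.491, which is < -44.19
-0.32·-42.03 + 1.67·47.31 = 92.457, which is > 88.70
This sign pattern matches South.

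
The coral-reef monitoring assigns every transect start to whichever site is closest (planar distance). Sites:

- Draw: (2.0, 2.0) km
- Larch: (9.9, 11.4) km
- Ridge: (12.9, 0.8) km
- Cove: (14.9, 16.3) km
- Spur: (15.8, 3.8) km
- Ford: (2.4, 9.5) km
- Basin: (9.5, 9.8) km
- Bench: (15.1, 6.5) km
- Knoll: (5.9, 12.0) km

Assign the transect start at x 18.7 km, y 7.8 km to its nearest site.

Bench

Squared distances to each site:
Draw: 312.530; Larch: 90.400; Ridge: 82.640; Cove: 86.690; Spur: 24.410; Ford: 268.580; Basin: 88.640; Bench: 14.650; Knoll: 181.480.
Minimum at Bench.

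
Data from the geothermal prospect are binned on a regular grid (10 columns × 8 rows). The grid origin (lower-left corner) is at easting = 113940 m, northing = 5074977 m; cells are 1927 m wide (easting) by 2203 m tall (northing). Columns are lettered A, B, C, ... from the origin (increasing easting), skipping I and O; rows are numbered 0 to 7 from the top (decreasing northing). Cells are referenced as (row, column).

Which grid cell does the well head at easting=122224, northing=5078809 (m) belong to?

(6, E)

Column index: ⌊(122224 − 113940) / 1927⌋ = ⌊4.299⌋ = 4 → column E
Row offset from origin: ⌊(5078809 − 5074977) / 2203⌋ = ⌊1.739⌋ = 1 → row 6 (counted from top)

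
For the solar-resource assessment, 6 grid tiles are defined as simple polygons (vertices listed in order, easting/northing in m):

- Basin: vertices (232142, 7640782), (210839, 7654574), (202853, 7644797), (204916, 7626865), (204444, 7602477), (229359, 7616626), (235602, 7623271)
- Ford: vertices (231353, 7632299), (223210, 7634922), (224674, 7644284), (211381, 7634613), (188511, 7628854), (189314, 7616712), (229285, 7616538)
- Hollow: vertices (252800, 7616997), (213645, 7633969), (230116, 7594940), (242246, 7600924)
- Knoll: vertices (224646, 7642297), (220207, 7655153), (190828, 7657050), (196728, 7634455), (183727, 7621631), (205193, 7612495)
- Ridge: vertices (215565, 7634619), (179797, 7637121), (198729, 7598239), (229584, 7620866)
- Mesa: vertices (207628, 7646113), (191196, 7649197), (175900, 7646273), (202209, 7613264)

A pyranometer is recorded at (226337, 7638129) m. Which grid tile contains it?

Cast a ray rightward from (226337, 7638129). For each polygon, the edges (by vertex number in listed order) whose endpoints lie on opposite sides of northing = 7638129, where each meets that height, and whether that is right or left of the point:
Basin: 3–4 at easting≈203620.1 (left), 7–1 at easting≈232666.2 (right) → 1 crossing.
Ford: 2–3 at easting≈223711.5 (left), 3–4 at easting≈216213.8 (left) → 0 crossings.
Hollow: no edge straddles that height → 0 crossings.
Knoll: 3–4 at easting≈195768.6 (left), 6–1 at easting≈221925.4 (left) → 0 crossings.
Ridge: no edge straddles that height → 0 crossings.
Mesa: 3–4 at easting≈182391.0 (left), 4–1 at easting≈206310.9 (left) → 0 crossings.
Only Basin has an odd count, so the point is inside Basin.

Basin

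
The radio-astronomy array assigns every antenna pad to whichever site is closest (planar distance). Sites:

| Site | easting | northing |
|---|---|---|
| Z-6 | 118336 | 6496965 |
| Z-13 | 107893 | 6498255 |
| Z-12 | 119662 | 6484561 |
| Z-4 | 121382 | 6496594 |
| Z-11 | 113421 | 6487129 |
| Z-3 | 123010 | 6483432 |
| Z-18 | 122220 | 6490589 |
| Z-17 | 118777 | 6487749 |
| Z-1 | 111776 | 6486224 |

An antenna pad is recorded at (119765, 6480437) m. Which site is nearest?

Squared distances to each site:
Z-6: 275216825.000; Z-13: 458425508.000; Z-12: 17017985.000; Z-4: 263663338.000; Z-11: 85029200.000; Z-3: 19500050.000; Z-18: 109090129.000; Z-17: 54441488.000; Z-1: 97313490.000.
Minimum at Z-12.

Z-12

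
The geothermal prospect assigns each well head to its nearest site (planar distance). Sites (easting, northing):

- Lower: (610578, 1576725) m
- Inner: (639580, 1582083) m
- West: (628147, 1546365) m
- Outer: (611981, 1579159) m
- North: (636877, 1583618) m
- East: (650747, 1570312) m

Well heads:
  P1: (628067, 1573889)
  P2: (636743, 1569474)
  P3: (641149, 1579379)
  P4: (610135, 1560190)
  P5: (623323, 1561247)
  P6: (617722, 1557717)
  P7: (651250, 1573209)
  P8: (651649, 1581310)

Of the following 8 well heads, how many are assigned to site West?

P1 → North
P2 → Inner
P3 → Inner
P4 → Lower
P5 → West
P6 → West
P7 → East
P8 → East
2 of the 8 go to West.

2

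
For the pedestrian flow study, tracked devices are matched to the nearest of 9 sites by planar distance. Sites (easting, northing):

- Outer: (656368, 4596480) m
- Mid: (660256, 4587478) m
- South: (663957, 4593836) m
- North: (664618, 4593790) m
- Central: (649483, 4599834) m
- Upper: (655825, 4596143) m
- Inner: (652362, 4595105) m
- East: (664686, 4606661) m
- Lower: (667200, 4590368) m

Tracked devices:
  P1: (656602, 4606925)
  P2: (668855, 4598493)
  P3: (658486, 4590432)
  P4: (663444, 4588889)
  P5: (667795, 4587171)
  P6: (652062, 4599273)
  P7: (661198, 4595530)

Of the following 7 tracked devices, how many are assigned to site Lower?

1

P1 → East
P2 → North
P3 → Mid
P4 → Mid
P5 → Lower
P6 → Central
P7 → South
1 of the 7 goes to Lower.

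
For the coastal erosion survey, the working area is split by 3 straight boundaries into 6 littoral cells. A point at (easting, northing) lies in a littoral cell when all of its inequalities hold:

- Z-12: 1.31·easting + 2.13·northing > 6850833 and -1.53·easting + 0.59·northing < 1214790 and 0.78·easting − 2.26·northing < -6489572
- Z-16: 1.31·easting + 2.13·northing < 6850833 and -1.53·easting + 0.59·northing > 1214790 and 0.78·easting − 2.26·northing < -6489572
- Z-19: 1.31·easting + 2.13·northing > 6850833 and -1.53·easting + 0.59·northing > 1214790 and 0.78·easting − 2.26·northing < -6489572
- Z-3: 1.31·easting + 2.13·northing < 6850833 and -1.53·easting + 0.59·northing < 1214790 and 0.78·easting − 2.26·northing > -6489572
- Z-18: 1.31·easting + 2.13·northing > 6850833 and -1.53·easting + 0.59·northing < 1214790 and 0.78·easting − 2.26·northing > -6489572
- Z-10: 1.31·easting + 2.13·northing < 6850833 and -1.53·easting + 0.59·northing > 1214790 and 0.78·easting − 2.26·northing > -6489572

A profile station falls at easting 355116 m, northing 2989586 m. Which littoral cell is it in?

Z-10

1.31·355116 + 2.13·2989586 = 6833020.140, which is < 6850833
-1.53·355116 + 0.59·2989586 = 1220528.260, which is > 1214790
0.78·355116 − 2.26·2989586 = -6479473.880, which is > -6489572
This sign pattern matches Z-10.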